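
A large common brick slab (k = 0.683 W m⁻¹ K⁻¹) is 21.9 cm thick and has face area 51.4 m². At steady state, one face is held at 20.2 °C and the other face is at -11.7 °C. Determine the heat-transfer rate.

Q = 5.11 kW

Q = kA·ΔT/L = 0.683 × 51.4 × |20.2 °C − -11.7 °C| / 0.219 = 5110 W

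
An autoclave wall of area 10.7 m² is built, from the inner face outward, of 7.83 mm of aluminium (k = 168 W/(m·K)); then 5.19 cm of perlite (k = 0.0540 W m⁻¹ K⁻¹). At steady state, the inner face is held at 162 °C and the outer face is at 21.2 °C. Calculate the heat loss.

Q = 1570 W

Treat each layer as a resistance in series:
  R_aluminium = L/(kA) = 0.00783/(168·10.7) = 4.356×10^-6 K/W
  R_perlite = L/(kA) = 0.0519/(0.0540·10.7) = 0.08982 K/W
ΣR = 4.356×10^-6 + 0.08982 = 0.08982 K/W
Q = ΔT/ΣR = (162 °C − 21.2 °C)/0.08982 = 1570 W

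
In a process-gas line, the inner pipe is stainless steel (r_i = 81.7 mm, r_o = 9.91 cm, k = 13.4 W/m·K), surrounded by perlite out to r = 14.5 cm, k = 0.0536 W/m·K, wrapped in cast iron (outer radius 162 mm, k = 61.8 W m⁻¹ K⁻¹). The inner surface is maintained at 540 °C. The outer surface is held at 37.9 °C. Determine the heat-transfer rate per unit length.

Resistance network (inner→outer):
  R'_stainless steel = ln(0.0991/0.0817)/(2πk) = 0.1931/(2π·13.4) = 0.002293 m·K/W
  R'_perlite = ln(0.145/0.0991)/(2πk) = 0.3806/(2π·0.0536) = 1.130 m·K/W
  R'_cast iron = ln(0.162/0.145)/(2πk) = 0.1109/(2π·61.8) = 2.855×10^-4 m·K/W
ΣR = 0.002293 + 1.130 + 2.855×10^-4 = 1.133 m·K/W
Q' = ΔT/ΣR = (540 °C − 37.9 °C)/1.133 = 443 W/m

Q' = 443 W/m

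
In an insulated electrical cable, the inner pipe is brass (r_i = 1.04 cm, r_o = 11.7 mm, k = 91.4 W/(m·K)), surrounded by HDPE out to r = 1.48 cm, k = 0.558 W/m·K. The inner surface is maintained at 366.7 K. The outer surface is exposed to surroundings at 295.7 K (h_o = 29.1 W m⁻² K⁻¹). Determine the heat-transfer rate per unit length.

Q' = 163 W/m

Series thermal resistances, inner to outer:
  R'_brass = ln(0.0117/0.0104)/(2πk) = 0.1178/(2π·91.4) = 2.051×10^-4 m·K/W
  R'_HDPE = ln(0.0148/0.0117)/(2πk) = 0.2350/(2π·0.558) = 0.06704 m·K/W
  R'_conv,out = 1/(2πr h) = 1/(2π·0.0148·29.1) = 0.3695 m·K/W
ΣR = 2.051×10^-4 + 0.06704 + 0.3695 = 0.4367 m·K/W
Q' = ΔT/ΣR = (366.7 K − 295.7 K)/0.4367 = 163 W/m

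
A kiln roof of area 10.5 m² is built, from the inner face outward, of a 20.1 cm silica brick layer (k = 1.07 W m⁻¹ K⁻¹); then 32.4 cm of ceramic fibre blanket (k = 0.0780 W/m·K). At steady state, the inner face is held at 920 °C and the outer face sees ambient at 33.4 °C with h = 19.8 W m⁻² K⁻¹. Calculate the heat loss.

Treat each layer as a resistance in series:
  R_silica brick = L/(kA) = 0.201/(1.07·10.5) = 0.01789 K/W
  R_ceramic fibre blanket = L/(kA) = 0.324/(0.0780·10.5) = 0.3956 K/W
  R_conv,out = 1/(hA) = 1/(19.8·10.5) = 0.004810 K/W
ΣR = 0.01789 + 0.3956 + 0.004810 = 0.4183 K/W
Q = ΔT/ΣR = (920 °C − 33.4 °C)/0.4183 = 2120 W

Q = 2.12 kW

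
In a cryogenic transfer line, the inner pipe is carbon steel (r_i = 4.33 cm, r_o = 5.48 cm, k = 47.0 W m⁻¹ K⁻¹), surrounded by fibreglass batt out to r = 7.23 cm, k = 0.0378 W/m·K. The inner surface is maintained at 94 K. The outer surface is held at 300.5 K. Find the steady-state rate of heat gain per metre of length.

Q' = 177 W/m

Series thermal resistances, inner to outer:
  R'_carbon steel = ln(0.0548/0.0433)/(2πk) = 0.2355/(2π·47.0) = 7.976×10^-4 m·K/W
  R'_fibreglass batt = ln(0.0723/0.0548)/(2πk) = 0.2771/(2π·0.0378) = 1.167 m·K/W
ΣR = 7.976×10^-4 + 1.167 = 1.168 m·K/W
Q' = ΔT/ΣR = (94 K − 300.5 K)/1.168 = -177 W/m
(Negative Q' ⇒ heat flows inward; heat gain = 177 W/m.)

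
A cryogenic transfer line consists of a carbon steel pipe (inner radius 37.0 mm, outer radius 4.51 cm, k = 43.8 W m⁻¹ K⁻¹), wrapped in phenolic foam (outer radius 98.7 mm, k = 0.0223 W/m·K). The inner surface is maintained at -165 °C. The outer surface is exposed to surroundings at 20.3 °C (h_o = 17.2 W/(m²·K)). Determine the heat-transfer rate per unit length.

Q' = 32.6 W/m

Series thermal resistances, inner to outer:
  R'_carbon steel = ln(0.0451/0.0370)/(2πk) = 0.1980/(2π·43.8) = 7.193×10^-4 m·K/W
  R'_phenolic foam = ln(0.0987/0.0451)/(2πk) = 0.7832/(2π·0.0223) = 5.590 m·K/W
  R'_conv,out = 1/(2πr h) = 1/(2π·0.0987·17.2) = 0.09375 m·K/W
ΣR = 7.193×10^-4 + 5.590 + 0.09375 = 5.684 m·K/W
Q' = ΔT/ΣR = (-165 °C − 20.3 °C)/5.684 = -32.6 W/m
(Negative Q' ⇒ heat flows inward; heat gain = 32.6 W/m.)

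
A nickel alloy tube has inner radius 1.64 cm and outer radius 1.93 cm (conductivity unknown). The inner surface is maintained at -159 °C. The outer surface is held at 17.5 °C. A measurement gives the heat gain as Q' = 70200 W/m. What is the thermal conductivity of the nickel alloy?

ΣR = ΔT/Q' = |-159 − 17.5|/70200 = 0.002514 m·K/W
ln(r₂/r₁)/(2πk) = 0.002514 ⇒ k = 0.1628/(2π·0.002514) = 10.3 W/m·K

k = 10.3 W/m·K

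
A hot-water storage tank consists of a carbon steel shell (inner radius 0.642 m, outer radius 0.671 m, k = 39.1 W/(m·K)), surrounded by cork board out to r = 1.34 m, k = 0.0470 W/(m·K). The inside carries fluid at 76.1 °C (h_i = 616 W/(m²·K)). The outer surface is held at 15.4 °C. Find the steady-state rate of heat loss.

Series thermal resistances, inner to outer:
  R_conv,in = 1/(4πr²h) = 1/(4π·0.642²·616) = 3.134×10^-4 K/W
  R_carbon steel = (1/0.642 − 1/0.671)/(4πk) = 0.06732/(4π·39.1) = 1.370×10^-4 K/W
  R_cork board = (1/0.671 − 1/1.34)/(4πk) = 0.7440/(4π·0.0470) = 1.260 K/W
ΣR = 3.134×10^-4 + 1.370×10^-4 + 1.260 = 1.260 K/W
Q = ΔT/ΣR = (76.1 °C − 15.4 °C)/1.260 = 48.2 W

Q = 48.2 W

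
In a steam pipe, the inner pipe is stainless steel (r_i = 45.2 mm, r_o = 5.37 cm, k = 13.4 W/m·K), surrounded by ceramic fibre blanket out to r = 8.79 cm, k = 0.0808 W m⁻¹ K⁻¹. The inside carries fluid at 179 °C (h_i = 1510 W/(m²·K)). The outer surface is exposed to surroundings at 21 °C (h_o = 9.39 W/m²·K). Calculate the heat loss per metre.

Q' = 135 W/m

Resistance network (inner→outer):
  R'_conv,in = 1/(2πr h) = 1/(2π·0.0452·1510) = 0.002332 m·K/W
  R'_stainless steel = ln(0.0537/0.0452)/(2πk) = 0.1723/(2π·13.4) = 0.002047 m·K/W
  R'_ceramic fibre blanket = ln(0.0879/0.0537)/(2πk) = 0.4928/(2π·0.0808) = 0.9707 m·K/W
  R'_conv,out = 1/(2πr h) = 1/(2π·0.0879·9.39) = 0.1928 m·K/W
ΣR = 0.002332 + 0.002047 + 0.9707 + 0.1928 = 1.168 m·K/W
Q' = ΔT/ΣR = (179 °C − 21 °C)/1.168 = 135 W/m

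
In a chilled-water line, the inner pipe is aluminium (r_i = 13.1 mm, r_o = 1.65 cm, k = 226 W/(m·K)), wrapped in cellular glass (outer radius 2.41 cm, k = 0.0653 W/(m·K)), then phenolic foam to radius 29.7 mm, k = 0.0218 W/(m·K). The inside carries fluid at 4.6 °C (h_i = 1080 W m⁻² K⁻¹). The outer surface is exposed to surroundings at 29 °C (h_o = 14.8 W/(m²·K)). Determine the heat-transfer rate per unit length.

Treat each layer as a resistance in series:
  R'_conv,in = 1/(2πr h) = 1/(2π·0.0131·1080) = 0.01125 m·K/W
  R'_aluminium = ln(0.0165/0.0131)/(2πk) = 0.2307/(2π·226) = 1.625×10^-4 m·K/W
  R'_cellular glass = ln(0.0241/0.0165)/(2πk) = 0.3789/(2π·0.0653) = 0.9234 m·K/W
  R'_phenolic foam = ln(0.0297/0.0241)/(2πk) = 0.2089/(2π·0.0218) = 1.525 m·K/W
  R'_conv,out = 1/(2πr h) = 1/(2π·0.0297·14.8) = 0.3621 m·K/W
ΣR = 0.01125 + 1.625×10^-4 + 0.9234 + 1.525 + 0.3621 = 2.822 m·K/W
Q' = ΔT/ΣR = (4.6 °C − 29 °C)/2.822 = -8.65 W/m
(Negative Q' ⇒ heat flows inward; heat gain = 8.65 W/m.)

Q' = 8.65 W/m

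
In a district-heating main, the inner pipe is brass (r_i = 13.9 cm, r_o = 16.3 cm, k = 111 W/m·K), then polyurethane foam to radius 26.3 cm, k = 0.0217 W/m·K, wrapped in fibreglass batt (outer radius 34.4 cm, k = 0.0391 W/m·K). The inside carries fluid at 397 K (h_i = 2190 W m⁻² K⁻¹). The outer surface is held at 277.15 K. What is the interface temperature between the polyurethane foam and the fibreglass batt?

T = 305.6 K

Resistance network (inner→outer):
  R'_conv,in = 1/(2πr h) = 1/(2π·0.139·2190) = 5.228×10^-4 m·K/W
  R'_brass = ln(0.163/0.139)/(2πk) = 0.1593/(2π·111) = 2.284×10^-4 m·K/W
  R'_polyurethane foam = ln(0.263/0.163)/(2πk) = 0.4784/(2π·0.0217) = 3.509 m·K/W
  R'_fibreglass batt = ln(0.344/0.263)/(2πk) = 0.2685/(2π·0.0391) = 1.093 m·K/W
ΣR = 5.228×10^-4 + 2.284×10^-4 + 3.509 + 1.093 = 4.603 m·K/W
Q' = ΔT/ΣR = (397 K − 277.15 K)/4.603 = 26.04 W/m
From the inner boundary to the polyurethane foam/fibreglass batt interface, ΣR_partial = 3.510 m·K/W.
T_interface = T_in − Q'·ΣR_partial = 397 K − (26.04)(3.510) = 305.6 K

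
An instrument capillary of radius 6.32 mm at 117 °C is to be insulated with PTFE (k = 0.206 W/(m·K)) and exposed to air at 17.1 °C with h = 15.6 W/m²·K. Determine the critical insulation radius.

r_cr = 1.32 cm

For a cylinder, r_cr = k_ins/h = 0.206/15.6 = 0.0132 m = 1.32 cm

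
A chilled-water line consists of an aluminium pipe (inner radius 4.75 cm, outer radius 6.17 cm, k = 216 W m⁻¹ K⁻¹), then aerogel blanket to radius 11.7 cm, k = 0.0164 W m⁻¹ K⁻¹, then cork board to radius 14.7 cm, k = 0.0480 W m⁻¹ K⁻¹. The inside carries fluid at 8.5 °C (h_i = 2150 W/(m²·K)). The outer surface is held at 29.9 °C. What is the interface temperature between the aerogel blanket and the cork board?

Treat each layer as a resistance in series:
  R'_conv,in = 1/(2πr h) = 1/(2π·0.0475·2150) = 0.001558 m·K/W
  R'_aluminium = ln(0.0617/0.0475)/(2πk) = 0.2616/(2π·216) = 1.927×10^-4 m·K/W
  R'_aerogel blanket = ln(0.117/0.0617)/(2πk) = 0.6399/(2π·0.0164) = 6.210 m·K/W
  R'_cork board = ln(0.147/0.117)/(2πk) = 0.2283/(2π·0.0480) = 0.7568 m·K/W
ΣR = 0.001558 + 1.927×10^-4 + 6.210 + 0.7568 = 6.969 m·K/W
Q' = ΔT/ΣR = (8.5 °C − 29.9 °C)/6.969 = -3.071 W/m
From the inner boundary to the aerogel blanket/cork board interface, ΣR_partial = 6.212 m·K/W.
T_interface = T_in − Q'·ΣR_partial = 8.5 °C − (-3.071)(6.212) = 27.6 °C

T = 27.6 °C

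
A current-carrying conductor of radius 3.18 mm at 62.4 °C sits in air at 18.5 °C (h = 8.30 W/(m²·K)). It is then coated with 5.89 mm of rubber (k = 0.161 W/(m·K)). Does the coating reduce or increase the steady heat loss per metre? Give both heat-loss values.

increases: 7.28 → 13.9 W/m

Critical radius for a cylinder: r_cr = k/h = 0.0194 m = 1.94 cm.
Outer radius after coating: r₂ = 0.00318 + 0.00589 = 0.00907 m.
Since r₁ < r_cr and r₂ ≤ r_cr, the coating moves toward the maximum at r_cr — heat loss rises.
Bare: R = 1/(2πr₁h) = 6.030 m·K/W; Q = 43.9/6.030 = 7.28 W/m.
Coated: R = R_cond + R_conv = 3.150 m·K/W; Q = 43.9/3.150 = 13.9 W/m.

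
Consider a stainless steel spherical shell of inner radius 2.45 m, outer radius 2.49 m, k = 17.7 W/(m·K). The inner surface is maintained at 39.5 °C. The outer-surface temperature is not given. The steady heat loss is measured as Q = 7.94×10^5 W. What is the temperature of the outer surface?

Series resistances:
  R_stainless steel = (1/2.45 − 1/2.49)/(4πk) = 0.006557/(4π·17.7) = 2.948×10^-5 K/W
ΣR = 2.948×10^-5 K/W
ΔT = Q·ΣR = 7.94×10^5 × 2.948×10^-5 = 23.41 K
Heat flows outward, so T_out = T_in − ΔT = 39.5 − 23.41 = 16.1 °C

T_out = 16.1 °C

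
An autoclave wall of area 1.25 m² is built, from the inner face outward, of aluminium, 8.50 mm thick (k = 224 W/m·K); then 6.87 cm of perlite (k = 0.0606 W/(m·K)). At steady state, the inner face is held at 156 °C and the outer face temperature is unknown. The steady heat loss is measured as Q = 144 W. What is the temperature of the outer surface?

Sum the resistances:
  R_aluminium = L/(kA) = 0.00850/(224·1.25) = 3.036×10^-5 K/W
  R_perlite = L/(kA) = 0.0687/(0.0606·1.25) = 0.9069 K/W
ΣR = 0.9070 K/W
ΔT = Q·ΣR = 144 × 0.9070 = 130.6 K
Heat flows outward, so T_out = T_in − ΔT = 156 − 130.6 = 25.4 °C

T_out = 25.4 °C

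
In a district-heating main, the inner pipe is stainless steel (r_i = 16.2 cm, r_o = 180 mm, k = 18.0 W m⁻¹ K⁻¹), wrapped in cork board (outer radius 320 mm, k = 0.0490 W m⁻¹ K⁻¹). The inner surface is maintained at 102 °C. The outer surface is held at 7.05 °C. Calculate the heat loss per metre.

Series thermal resistances, inner to outer:
  R'_stainless steel = ln(0.180/0.162)/(2πk) = 0.1054/(2π·18.0) = 9.316×10^-4 m·K/W
  R'_cork board = ln(0.320/0.180)/(2πk) = 0.5754/(2π·0.0490) = 1.869 m·K/W
ΣR = 9.316×10^-4 + 1.869 = 1.870 m·K/W
Q' = ΔT/ΣR = (102 °C − 7.05 °C)/1.870 = 50.8 W/m

Q' = 50.8 W/m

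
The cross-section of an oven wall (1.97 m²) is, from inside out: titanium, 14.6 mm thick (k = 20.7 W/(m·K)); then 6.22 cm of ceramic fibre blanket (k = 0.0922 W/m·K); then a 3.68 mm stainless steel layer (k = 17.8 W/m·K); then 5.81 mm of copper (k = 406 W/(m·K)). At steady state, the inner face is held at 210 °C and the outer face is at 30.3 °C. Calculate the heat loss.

Resistance network (inner→outer):
  R_titanium = L/(kA) = 0.0146/(20.7·1.97) = 3.580×10^-4 K/W
  R_ceramic fibre blanket = L/(kA) = 0.0622/(0.0922·1.97) = 0.3424 K/W
  R_stainless steel = L/(kA) = 0.00368/(17.8·1.97) = 1.049×10^-4 K/W
  R_copper = L/(kA) = 0.00581/(406·1.97) = 7.264×10^-6 K/W
ΣR = 3.580×10^-4 + 0.3424 + 1.049×10^-4 + 7.264×10^-6 = 0.3429 K/W
Q = ΔT/ΣR = (210 °C − 30.3 °C)/0.3429 = 524 W

Q = 524 W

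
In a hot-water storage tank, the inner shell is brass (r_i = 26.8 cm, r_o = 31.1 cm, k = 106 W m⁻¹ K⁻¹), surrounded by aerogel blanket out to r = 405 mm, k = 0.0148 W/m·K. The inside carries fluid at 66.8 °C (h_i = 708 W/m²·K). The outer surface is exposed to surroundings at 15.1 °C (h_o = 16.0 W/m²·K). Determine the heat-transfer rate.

Treat each layer as a resistance in series:
  R_conv,in = 1/(4πr²h) = 1/(4π·0.268²·708) = 0.001565 K/W
  R_brass = (1/0.268 − 1/0.311)/(4πk) = 0.5159/(4π·106) = 3.873×10^-4 K/W
  R_aerogel blanket = (1/0.311 − 1/0.405)/(4πk) = 0.7463/(4π·0.0148) = 4.013 K/W
  R_conv,out = 1/(4πr²h) = 1/(4π·0.405²·16.0) = 0.03032 K/W
ΣR = 0.001565 + 3.873×10^-4 + 4.013 + 0.03032 = 4.045 K/W
Q = ΔT/ΣR = (66.8 °C − 15.1 °C)/4.045 = 12.8 W

Q = 12.8 W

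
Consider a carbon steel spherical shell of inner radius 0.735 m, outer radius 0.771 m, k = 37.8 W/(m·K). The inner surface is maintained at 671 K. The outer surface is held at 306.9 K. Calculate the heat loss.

Q = 2.72×10^6 W

Q = 4πk·ΔT/(1/r₁ − 1/r₂) = 4π × 37.8 × 364.1 / (1/0.735 − 1/0.771) = 2.72×10^6 W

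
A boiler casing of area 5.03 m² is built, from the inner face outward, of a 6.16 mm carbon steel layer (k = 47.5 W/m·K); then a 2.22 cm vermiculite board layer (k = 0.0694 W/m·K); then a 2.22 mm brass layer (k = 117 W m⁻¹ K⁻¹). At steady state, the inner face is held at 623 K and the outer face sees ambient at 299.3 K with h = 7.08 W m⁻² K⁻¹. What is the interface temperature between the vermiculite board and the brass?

T = 398 K

Series thermal resistances, inner to outer:
  R_carbon steel = L/(kA) = 0.00616/(47.5·5.03) = 2.578×10^-5 K/W
  R_vermiculite board = L/(kA) = 0.0222/(0.0694·5.03) = 0.06360 K/W
  R_brass = L/(kA) = 0.00222/(117·5.03) = 3.772×10^-6 K/W
  R_conv,out = 1/(hA) = 1/(7.08·5.03) = 0.02808 K/W
ΣR = 2.578×10^-5 + 0.06360 + 3.772×10^-6 + 0.02808 = 0.09171 K/W
Q = ΔT/ΣR = (623 K − 299.3 K)/0.09171 = 3530 W
From the inner boundary to the vermiculite board/brass interface, ΣR_partial = 0.06363 K/W.
T_interface = T_in − Q·ΣR_partial = 623 K − (3530)(0.06363) = 398 K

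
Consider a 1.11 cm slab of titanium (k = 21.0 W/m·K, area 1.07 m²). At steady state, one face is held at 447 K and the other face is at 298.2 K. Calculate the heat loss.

Q = kA·ΔT/L = 21.0 × 1.07 × |447 K − 298.2 K| / 0.0111 = 3.01×10^5 W

Q = 301 kW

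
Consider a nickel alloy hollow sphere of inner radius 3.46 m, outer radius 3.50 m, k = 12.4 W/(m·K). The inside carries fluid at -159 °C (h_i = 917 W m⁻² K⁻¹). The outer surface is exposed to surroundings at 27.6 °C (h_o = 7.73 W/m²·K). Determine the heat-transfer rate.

Series thermal resistances, inner to outer:
  R_conv,in = 1/(4πr²h) = 1/(4π·3.46²·917) = 7.249×10^-6 K/W
  R_nickel alloy = (1/3.46 − 1/3.50)/(4πk) = 0.003303/(4π·12.4) = 2.120×10^-5 K/W
  R_conv,out = 1/(4πr²h) = 1/(4π·3.50²·7.73) = 8.404×10^-4 K/W
ΣR = 7.249×10^-6 + 2.120×10^-5 + 8.404×10^-4 = 8.688×10^-4 K/W
Q = ΔT/ΣR = (-159 °C − 27.6 °C)/8.688×10^-4 = -2.15×10^5 W
(Negative Q ⇒ heat flows inward; heat gain = 2.15×10^5 W.)

Q = 2.15×10^5 W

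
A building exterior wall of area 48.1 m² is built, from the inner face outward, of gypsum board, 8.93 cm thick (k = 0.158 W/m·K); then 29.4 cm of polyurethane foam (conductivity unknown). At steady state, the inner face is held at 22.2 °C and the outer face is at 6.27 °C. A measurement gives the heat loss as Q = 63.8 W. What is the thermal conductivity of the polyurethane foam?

k = 0.0257 W/m·K

ΣR = ΔT/Q = |22.2 − 6.27|/63.8 = 0.2497 K/W
Known resistances:
  R_gypsum board = L/(kA) = 0.0893/(0.158·48.1) = 0.01175 K/W
R_polyurethane foam = ΣR − ΣR_known = 0.2497 − 0.01175 = 0.2379 K/W
L/(kA) = 0.2379 ⇒ k = 0.294/(0.2379·48.1) = 0.0257 W/m·K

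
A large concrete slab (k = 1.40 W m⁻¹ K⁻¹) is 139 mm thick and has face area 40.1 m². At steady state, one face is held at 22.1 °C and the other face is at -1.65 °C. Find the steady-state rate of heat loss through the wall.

Q = kA·ΔT/L = 1.40 × 40.1 × |22.1 °C − -1.65 °C| / 0.139 = 9590 W

Q = 9590 W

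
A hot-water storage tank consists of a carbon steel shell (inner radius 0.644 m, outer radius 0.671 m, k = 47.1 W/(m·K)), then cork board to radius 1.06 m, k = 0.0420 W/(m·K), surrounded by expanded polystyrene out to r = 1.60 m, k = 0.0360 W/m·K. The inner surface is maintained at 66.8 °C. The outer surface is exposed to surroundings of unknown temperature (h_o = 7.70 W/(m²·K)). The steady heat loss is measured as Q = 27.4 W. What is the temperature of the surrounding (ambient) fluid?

Series resistances:
  R_carbon steel = (1/0.644 − 1/0.671)/(4πk) = 0.06248/(4π·47.1) = 1.056×10^-4 K/W
  R_cork board = (1/0.671 − 1/1.06)/(4πk) = 0.5469/(4π·0.0420) = 1.036 K/W
  R_expanded polystyrene = (1/1.06 − 1/1.60)/(4πk) = 0.3184/(4π·0.0360) = 0.7038 K/W
  R_conv,out = 1/(4πr²h) = 1/(4π·1.60²·7.70) = 0.004037 K/W
ΣR = 1.744 K/W
ΔT = Q·ΣR = 27.4 × 1.744 = 47.79 K
Heat flows outward, so T_out = T_in − ΔT = 66.8 − 47.79 = 19.0 °C

T_out = 19.0 °C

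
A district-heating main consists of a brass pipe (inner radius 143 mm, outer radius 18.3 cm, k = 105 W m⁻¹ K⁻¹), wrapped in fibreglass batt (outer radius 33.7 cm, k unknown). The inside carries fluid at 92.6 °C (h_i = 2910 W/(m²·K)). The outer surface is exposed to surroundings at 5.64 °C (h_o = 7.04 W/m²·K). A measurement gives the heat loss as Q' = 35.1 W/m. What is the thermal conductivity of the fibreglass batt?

k = 0.0403 W/m·K

ΣR = ΔT/Q' = |92.6 − 5.64|/35.1 = 2.477 m·K/W
Known resistances:
  R'_conv,in = 1/(2πr h) = 1/(2π·0.143·2910) = 3.825×10^-4 m·K/W
  R'_brass = ln(0.183/0.143)/(2πk) = 0.2466/(2π·105) = 3.738×10^-4 m·K/W
  R'_conv,out = 1/(2πr h) = 1/(2π·0.337·7.04) = 0.06708 m·K/W
R_fibreglass batt = ΣR − ΣR_known = 2.477 − 0.06784 = 2.409 m·K/W
ln(r₂/r₁)/(2πk) = 2.409 ⇒ k = 0.6106/(2π·2.409) = 0.0403 W/m·K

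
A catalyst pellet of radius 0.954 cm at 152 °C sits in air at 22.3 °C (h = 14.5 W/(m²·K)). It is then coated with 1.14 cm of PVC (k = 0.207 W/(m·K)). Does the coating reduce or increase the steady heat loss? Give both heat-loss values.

Critical radius for a sphere: r_cr = 2k/h = 0.0286 m = 2.86 cm.
Outer radius after coating: r₂ = 0.00954 + 0.0114 = 0.02094 m.
Since r₁ < r_cr and r₂ ≤ r_cr, the coating moves toward the maximum at r_cr — heat loss rises.
Bare: R = 1/(4πr₁²h) = 60.30 K/W; Q = 129.7/60.30 = 2.15 W.
Coated: R = R_cond + R_conv = 34.45 K/W; Q = 129.7/34.45 = 3.76 W.

increases: 2.15 → 3.76 W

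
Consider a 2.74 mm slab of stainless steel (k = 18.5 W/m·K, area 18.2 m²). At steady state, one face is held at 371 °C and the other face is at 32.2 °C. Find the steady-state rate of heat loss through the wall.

Q = 41600 kW

Q = kA·ΔT/L = 18.5 × 18.2 × |371 °C − 32.2 °C| / 0.00274 = 4.16×10^7 W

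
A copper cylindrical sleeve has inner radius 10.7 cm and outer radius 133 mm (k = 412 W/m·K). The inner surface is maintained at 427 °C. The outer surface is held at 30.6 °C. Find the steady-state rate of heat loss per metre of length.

Q' = 2πk·ΔT/ln(r₂/r₁) = 2π × 412 × 396.4 / ln(0.133/0.107) = 4.72×10^6 W/m

Q' = 4720 kW/m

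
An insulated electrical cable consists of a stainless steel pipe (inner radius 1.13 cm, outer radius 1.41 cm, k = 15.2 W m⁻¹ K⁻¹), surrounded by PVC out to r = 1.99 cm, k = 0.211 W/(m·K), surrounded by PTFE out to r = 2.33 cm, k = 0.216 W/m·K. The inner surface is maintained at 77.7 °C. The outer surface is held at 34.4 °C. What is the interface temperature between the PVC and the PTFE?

T = 47.7 °C

Resistance network (inner→outer):
  R'_stainless steel = ln(0.0141/0.0113)/(2πk) = 0.2214/(2π·15.2) = 0.002318 m·K/W
  R'_PVC = ln(0.0199/0.0141)/(2πk) = 0.3445/(2π·0.211) = 0.2599 m·K/W
  R'_PTFE = ln(0.0233/0.0199)/(2πk) = 0.1577/(2π·0.216) = 0.1162 m·K/W
ΣR = 0.002318 + 0.2599 + 0.1162 = 0.3784 m·K/W
Q' = ΔT/ΣR = (77.7 °C − 34.4 °C)/0.3784 = 114.4 W/m
From the inner boundary to the PVC/PTFE interface, ΣR_partial = 0.2622 m·K/W.
T_interface = T_in − Q'·ΣR_partial = 77.7 °C − (114.4)(0.2622) = 47.7 °C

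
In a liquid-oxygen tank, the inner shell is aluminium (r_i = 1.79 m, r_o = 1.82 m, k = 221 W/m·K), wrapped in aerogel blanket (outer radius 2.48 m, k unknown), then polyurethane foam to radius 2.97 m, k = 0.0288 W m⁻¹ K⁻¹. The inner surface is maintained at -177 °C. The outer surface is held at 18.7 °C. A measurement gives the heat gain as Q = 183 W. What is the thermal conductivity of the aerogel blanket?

k = 0.0131 W/m·K

ΣR = ΔT/Q = |-177 − 18.7|/183 = 1.069 K/W
Known resistances:
  R_aluminium = (1/1.79 − 1/1.82)/(4πk) = 0.009209/(4π·221) = 3.316×10^-6 K/W
  R_polyurethane foam = (1/2.48 − 1/2.97)/(4πk) = 0.06653/(4π·0.0288) = 0.1838 K/W
R_aerogel blanket = ΣR − ΣR_known = 1.069 − 0.1838 = 0.8852 K/W
(1/r₁−1/r₂)/(4πk) = 0.8852 ⇒ k = 0.1462/(4π·0.8852) = 0.0131 W/m·K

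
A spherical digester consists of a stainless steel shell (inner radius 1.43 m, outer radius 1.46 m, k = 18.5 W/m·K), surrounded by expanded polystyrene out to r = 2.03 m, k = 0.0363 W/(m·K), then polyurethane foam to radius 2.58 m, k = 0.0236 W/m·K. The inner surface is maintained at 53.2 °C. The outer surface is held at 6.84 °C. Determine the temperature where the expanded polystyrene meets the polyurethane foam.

T = 28.0 °C

Treat each layer as a resistance in series:
  R_stainless steel = (1/1.43 − 1/1.46)/(4πk) = 0.01437/(4π·18.5) = 6.181×10^-5 K/W
  R_expanded polystyrene = (1/1.46 − 1/2.03)/(4πk) = 0.1923/(4π·0.0363) = 0.4216 K/W
  R_polyurethane foam = (1/2.03 − 1/2.58)/(4πk) = 0.1050/(4π·0.0236) = 0.3541 K/W
ΣR = 6.181×10^-5 + 0.4216 + 0.3541 = 0.7758 K/W
Q = ΔT/ΣR = (53.2 °C − 6.84 °C)/0.7758 = 59.76 W
From the inner boundary to the expanded polystyrene/polyurethane foam interface, ΣR_partial = 0.4217 K/W.
T_interface = T_in − Q·ΣR_partial = 53.2 °C − (59.76)(0.4217) = 28.0 °C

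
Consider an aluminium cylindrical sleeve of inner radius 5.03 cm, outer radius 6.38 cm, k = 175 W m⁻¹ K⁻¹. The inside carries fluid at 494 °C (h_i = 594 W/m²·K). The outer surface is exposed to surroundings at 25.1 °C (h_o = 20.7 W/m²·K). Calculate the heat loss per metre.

Q' = 3.72 kW/m

Series thermal resistances, inner to outer:
  R'_conv,in = 1/(2πr h) = 1/(2π·0.0503·594) = 0.005327 m·K/W
  R'_aluminium = ln(0.0638/0.0503)/(2πk) = 0.2377/(2π·175) = 2.162×10^-4 m·K/W
  R'_conv,out = 1/(2πr h) = 1/(2π·0.0638·20.7) = 0.1205 m·K/W
ΣR = 0.005327 + 2.162×10^-4 + 0.1205 = 0.1260 m·K/W
Q' = ΔT/ΣR = (494 °C − 25.1 °C)/0.1260 = 3720 W/m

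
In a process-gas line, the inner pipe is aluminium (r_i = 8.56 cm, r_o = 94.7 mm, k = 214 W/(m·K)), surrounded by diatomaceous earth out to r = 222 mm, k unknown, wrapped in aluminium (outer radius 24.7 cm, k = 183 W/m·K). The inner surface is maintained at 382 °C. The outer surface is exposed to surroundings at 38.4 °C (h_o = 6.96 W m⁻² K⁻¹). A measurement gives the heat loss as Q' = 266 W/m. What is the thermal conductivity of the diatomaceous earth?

ΣR = ΔT/Q' = |382 − 38.4|/266 = 1.292 m·K/W
Known resistances:
  R'_aluminium = ln(0.0947/0.0856)/(2πk) = 0.1010/(2π·214) = 7.514×10^-5 m·K/W
  R'_aluminium = ln(0.247/0.222)/(2πk) = 0.1067/(2π·183) = 9.281×10^-5 m·K/W
  R'_conv,out = 1/(2πr h) = 1/(2π·0.247·6.96) = 0.09258 m·K/W
R_diatomaceous earth = ΣR − ΣR_known = 1.292 − 0.09275 = 1.199 m·K/W
ln(r₂/r₁)/(2πk) = 1.199 ⇒ k = 0.8520/(2π·1.199) = 0.113 W/m·K

k = 0.113 W/m·K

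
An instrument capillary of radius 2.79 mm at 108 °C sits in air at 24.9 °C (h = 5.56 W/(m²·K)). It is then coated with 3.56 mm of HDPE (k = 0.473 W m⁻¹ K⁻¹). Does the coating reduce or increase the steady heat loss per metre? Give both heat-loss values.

Critical radius for a cylinder: r_cr = k/h = 0.0851 m = 8.51 cm.
Outer radius after coating: r₂ = 0.00279 + 0.00356 = 0.00635 m.
Since r₁ < r_cr and r₂ ≤ r_cr, the coating moves toward the maximum at r_cr — heat loss rises.
Bare: R = 1/(2πr₁h) = 10.26 m·K/W; Q = 83.1/10.26 = 8.10 W/m.
Coated: R = R_cond + R_conv = 4.785 m·K/W; Q = 83.1/4.785 = 17.4 W/m.

increases: 8.10 → 17.4 W/m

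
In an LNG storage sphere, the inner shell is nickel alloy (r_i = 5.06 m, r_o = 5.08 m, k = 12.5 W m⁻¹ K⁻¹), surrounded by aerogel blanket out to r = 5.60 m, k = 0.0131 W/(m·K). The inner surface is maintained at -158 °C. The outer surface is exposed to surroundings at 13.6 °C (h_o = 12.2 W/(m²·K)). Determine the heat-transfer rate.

Treat each layer as a resistance in series:
  R_nickel alloy = (1/5.06 − 1/5.08)/(4πk) = 7.781×10^-4/(4π·12.5) = 4.953×10^-6 K/W
  R_aerogel blanket = (1/5.08 − 1/5.60)/(4πk) = 0.01828/(4π·0.0131) = 0.1110 K/W
  R_conv,out = 1/(4πr²h) = 1/(4π·5.60²·12.2) = 2.080×10^-4 K/W
ΣR = 4.953×10^-6 + 0.1110 + 2.080×10^-4 = 0.1112 K/W
Q = ΔT/ΣR = (-158 °C − 13.6 °C)/0.1112 = -1540 W
(Negative Q ⇒ heat flows inward; heat gain = 1540 W.)

Q = 1540 W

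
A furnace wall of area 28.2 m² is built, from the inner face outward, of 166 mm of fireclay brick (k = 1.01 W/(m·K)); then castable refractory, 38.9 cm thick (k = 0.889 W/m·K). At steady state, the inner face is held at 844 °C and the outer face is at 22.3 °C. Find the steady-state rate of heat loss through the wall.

Treat each layer as a resistance in series:
  R_fireclay brick = L/(kA) = 0.166/(1.01·28.2) = 0.005828 K/W
  R_castable refractory = L/(kA) = 0.389/(0.889·28.2) = 0.01552 K/W
ΣR = 0.005828 + 0.01552 = 0.02135 K/W
Q = ΔT/ΣR = (844 °C − 22.3 °C)/0.02135 = 38500 W

Q = 38.5 kW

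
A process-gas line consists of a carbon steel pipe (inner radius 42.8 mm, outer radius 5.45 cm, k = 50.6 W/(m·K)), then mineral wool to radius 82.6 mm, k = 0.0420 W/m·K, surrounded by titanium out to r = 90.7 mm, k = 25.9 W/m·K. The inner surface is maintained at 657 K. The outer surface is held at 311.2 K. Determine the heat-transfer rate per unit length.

Q' = 219 W/m

Treat each layer as a resistance in series:
  R'_carbon steel = ln(0.0545/0.0428)/(2πk) = 0.2417/(2π·50.6) = 7.601×10^-4 m·K/W
  R'_mineral wool = ln(0.0826/0.0545)/(2πk) = 0.4158/(2π·0.0420) = 1.576 m·K/W
  R'_titanium = ln(0.0907/0.0826)/(2πk) = 0.09355/(2π·25.9) = 5.748×10^-4 m·K/W
ΣR = 7.601×10^-4 + 1.576 + 5.748×10^-4 = 1.577 m·K/W
Q' = ΔT/ΣR = (657 K − 311.2 K)/1.577 = 219 W/m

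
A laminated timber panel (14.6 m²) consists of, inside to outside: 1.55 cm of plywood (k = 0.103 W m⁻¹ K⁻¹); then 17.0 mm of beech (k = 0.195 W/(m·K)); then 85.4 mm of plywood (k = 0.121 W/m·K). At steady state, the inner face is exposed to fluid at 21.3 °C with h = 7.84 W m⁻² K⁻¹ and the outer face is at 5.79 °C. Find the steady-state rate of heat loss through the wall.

Resistance network (inner→outer):
  R_conv,in = 1/(hA) = 1/(7.84·14.6) = 0.008736 K/W
  R_plywood = L/(kA) = 0.0155/(0.103·14.6) = 0.01031 K/W
  R_beech = L/(kA) = 0.0170/(0.195·14.6) = 0.005971 K/W
  R_plywood = L/(kA) = 0.0854/(0.121·14.6) = 0.04834 K/W
ΣR = 0.008736 + 0.01031 + 0.005971 + 0.04834 = 0.07336 K/W
Q = ΔT/ΣR = (21.3 °C − 5.79 °C)/0.07336 = 211 W

Q = 211 W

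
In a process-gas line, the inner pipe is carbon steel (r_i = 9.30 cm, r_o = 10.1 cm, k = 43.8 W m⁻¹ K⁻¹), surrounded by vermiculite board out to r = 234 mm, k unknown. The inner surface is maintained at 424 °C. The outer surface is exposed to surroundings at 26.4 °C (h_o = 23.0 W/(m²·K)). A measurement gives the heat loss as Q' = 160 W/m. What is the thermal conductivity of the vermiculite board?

k = 0.0545 W/m·K

ΣR = ΔT/Q' = |424 − 26.4|/160 = 2.485 m·K/W
Known resistances:
  R'_carbon steel = ln(0.101/0.0930)/(2πk) = 0.08252/(2π·43.8) = 2.999×10^-4 m·K/W
  R'_conv,out = 1/(2πr h) = 1/(2π·0.234·23.0) = 0.02957 m·K/W
R_vermiculite board = ΣR − ΣR_known = 2.485 − 0.02987 = 2.455 m·K/W
ln(r₂/r₁)/(2πk) = 2.455 ⇒ k = 0.8402/(2π·2.455) = 0.0545 W/m·K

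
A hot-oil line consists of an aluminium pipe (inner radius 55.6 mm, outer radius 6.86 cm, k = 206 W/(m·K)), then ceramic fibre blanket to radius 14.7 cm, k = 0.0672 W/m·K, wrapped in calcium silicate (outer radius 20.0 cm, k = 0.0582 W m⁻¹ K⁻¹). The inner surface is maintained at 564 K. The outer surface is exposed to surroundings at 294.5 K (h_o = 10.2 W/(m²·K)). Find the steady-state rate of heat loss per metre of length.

Q' = 98.9 W/m

Resistance network (inner→outer):
  R'_aluminium = ln(0.0686/0.0556)/(2πk) = 0.2101/(2π·206) = 1.623×10^-4 m·K/W
  R'_ceramic fibre blanket = ln(0.147/0.0686)/(2πk) = 0.7621/(2π·0.0672) = 1.805 m·K/W
  R'_calcium silicate = ln(0.200/0.147)/(2πk) = 0.3079/(2π·0.0582) = 0.8419 m·K/W
  R'_conv,out = 1/(2πr h) = 1/(2π·0.200·10.2) = 0.07802 m·K/W
ΣR = 1.623×10^-4 + 1.805 + 0.8419 + 0.07802 = 2.725 m·K/W
Q' = ΔT/ΣR = (564 K − 294.5 K)/2.725 = 98.9 W/m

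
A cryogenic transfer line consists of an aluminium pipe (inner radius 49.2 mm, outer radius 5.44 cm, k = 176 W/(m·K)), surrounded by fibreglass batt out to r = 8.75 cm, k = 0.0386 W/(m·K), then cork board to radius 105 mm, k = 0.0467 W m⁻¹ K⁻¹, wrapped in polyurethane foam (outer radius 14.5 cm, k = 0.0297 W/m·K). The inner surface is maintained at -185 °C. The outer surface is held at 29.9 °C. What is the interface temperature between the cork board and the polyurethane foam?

Series thermal resistances, inner to outer:
  R'_aluminium = ln(0.0544/0.0492)/(2πk) = 0.1005/(2π·176) = 9.085×10^-5 m·K/W
  R'_fibreglass batt = ln(0.0875/0.0544)/(2πk) = 0.4753/(2π·0.0386) = 1.960 m·K/W
  R'_cork board = ln(0.105/0.0875)/(2πk) = 0.1823/(2π·0.0467) = 0.6214 m·K/W
  R'_polyurethane foam = ln(0.145/0.105)/(2πk) = 0.3228/(2π·0.0297) = 1.730 m·K/W
ΣR = 9.085×10^-5 + 1.960 + 0.6214 + 1.730 = 4.311 m·K/W
Q' = ΔT/ΣR = (-185 °C − 29.9 °C)/4.311 = -49.85 W/m
From the inner boundary to the cork board/polyurethane foam interface, ΣR_partial = 2.581 m·K/W.
T_interface = T_in − Q'·ΣR_partial = -185 °C − (-49.85)(2.581) = -56.3 °C

T = -56.3 °C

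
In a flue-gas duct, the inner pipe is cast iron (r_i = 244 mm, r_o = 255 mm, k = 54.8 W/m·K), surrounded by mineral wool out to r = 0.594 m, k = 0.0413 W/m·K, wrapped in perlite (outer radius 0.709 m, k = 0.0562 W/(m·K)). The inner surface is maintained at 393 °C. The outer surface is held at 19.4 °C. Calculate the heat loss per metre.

Q' = 99.4 W/m

Treat each layer as a resistance in series:
  R'_cast iron = ln(0.255/0.244)/(2πk) = 0.04410/(2π·54.8) = 1.281×10^-4 m·K/W
  R'_mineral wool = ln(0.594/0.255)/(2πk) = 0.8456/(2π·0.0413) = 3.259 m·K/W
  R'_perlite = ln(0.709/0.594)/(2πk) = 0.1770/(2π·0.0562) = 0.5012 m·K/W
ΣR = 1.281×10^-4 + 3.259 + 0.5012 = 3.760 m·K/W
Q' = ΔT/ΣR = (393 °C − 19.4 °C)/3.760 = 99.4 W/m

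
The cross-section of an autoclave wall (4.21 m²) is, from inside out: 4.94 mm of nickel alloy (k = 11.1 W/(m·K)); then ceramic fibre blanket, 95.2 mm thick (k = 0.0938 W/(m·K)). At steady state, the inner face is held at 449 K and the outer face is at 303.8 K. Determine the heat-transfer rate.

Series thermal resistances, inner to outer:
  R_nickel alloy = L/(kA) = 0.00494/(11.1·4.21) = 1.057×10^-4 K/W
  R_ceramic fibre blanket = L/(kA) = 0.0952/(0.0938·4.21) = 0.2411 K/W
ΣR = 1.057×10^-4 + 0.2411 = 0.2412 K/W
Q = ΔT/ΣR = (449 K − 303.8 K)/0.2412 = 602 W

Q = 602 W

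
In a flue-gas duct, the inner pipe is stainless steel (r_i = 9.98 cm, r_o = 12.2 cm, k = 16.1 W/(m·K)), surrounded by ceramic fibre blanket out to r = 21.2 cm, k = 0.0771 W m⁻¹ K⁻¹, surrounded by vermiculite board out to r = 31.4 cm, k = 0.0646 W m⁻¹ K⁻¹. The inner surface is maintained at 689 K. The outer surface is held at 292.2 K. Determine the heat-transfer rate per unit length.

Series thermal resistances, inner to outer:
  R'_stainless steel = ln(0.122/0.0998)/(2πk) = 0.2009/(2π·16.1) = 0.001986 m·K/W
  R'_ceramic fibre blanket = ln(0.212/0.122)/(2πk) = 0.5526/(2π·0.0771) = 1.141 m·K/W
  R'_vermiculite board = ln(0.314/0.212)/(2πk) = 0.3928/(2π·0.0646) = 0.9678 m·K/W
ΣR = 0.001986 + 1.141 + 0.9678 = 2.111 m·K/W
Q' = ΔT/ΣR = (689 K − 292.2 K)/2.111 = 188 W/m

Q' = 188 W/m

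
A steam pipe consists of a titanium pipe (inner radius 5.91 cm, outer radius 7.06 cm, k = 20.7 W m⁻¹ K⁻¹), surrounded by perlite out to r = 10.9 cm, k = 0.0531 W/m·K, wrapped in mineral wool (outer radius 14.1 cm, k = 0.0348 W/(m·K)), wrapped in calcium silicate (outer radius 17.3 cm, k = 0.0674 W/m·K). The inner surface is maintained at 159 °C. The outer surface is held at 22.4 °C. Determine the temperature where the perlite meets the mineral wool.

Treat each layer as a resistance in series:
  R'_titanium = ln(0.0706/0.0591)/(2πk) = 0.1778/(2π·20.7) = 0.001367 m·K/W
  R'_perlite = ln(0.109/0.0706)/(2πk) = 0.4343/(2π·0.0531) = 1.302 m·K/W
  R'_mineral wool = ln(0.141/0.109)/(2πk) = 0.2574/(2π·0.0348) = 1.177 m·K/W
  R'_calcium silicate = ln(0.173/0.141)/(2πk) = 0.2045/(2π·0.0674) = 0.4830 m·K/W
ΣR = 0.001367 + 1.302 + 1.177 + 0.4830 = 2.963 m·K/W
Q' = ΔT/ΣR = (159 °C − 22.4 °C)/2.963 = 46.10 W/m
From the inner boundary to the perlite/mineral wool interface, ΣR_partial = 1.303 m·K/W.
T_interface = T_in − Q'·ΣR_partial = 159 °C − (46.10)(1.303) = 98.9 °C

T = 98.9 °C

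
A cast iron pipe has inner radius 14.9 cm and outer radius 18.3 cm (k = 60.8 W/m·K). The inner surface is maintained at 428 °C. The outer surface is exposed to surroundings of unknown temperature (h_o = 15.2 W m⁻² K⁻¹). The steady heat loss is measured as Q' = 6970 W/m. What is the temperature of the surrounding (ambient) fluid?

T_out = 25.4 °C

Series resistances:
  R'_cast iron = ln(0.183/0.149)/(2πk) = 0.2055/(2π·60.8) = 5.380×10^-4 m·K/W
  R'_conv,out = 1/(2πr h) = 1/(2π·0.183·15.2) = 0.05722 m·K/W
ΣR = 0.05776 m·K/W
ΔT = Q'·ΣR = 6970 × 0.05776 = 402.6 K
Heat flows outward, so T_out = T_in − ΔT = 428 − 402.6 = 25.4 °C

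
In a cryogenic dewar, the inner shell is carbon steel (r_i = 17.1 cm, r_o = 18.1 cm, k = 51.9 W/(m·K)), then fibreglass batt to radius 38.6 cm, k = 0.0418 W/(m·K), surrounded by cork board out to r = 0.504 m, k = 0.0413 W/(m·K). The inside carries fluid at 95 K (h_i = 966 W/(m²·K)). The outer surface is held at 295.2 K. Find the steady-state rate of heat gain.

Q = 29.6 W

Treat each layer as a resistance in series:
  R_conv,in = 1/(4πr²h) = 1/(4π·0.171²·966) = 0.002817 K/W
  R_carbon steel = (1/0.171 − 1/0.181)/(4πk) = 0.3231/(4π·51.9) = 4.954×10^-4 K/W
  R_fibreglass batt = (1/0.181 − 1/0.386)/(4πk) = 2.934/(4π·0.0418) = 5.586 K/W
  R_cork board = (1/0.386 − 1/0.504)/(4πk) = 0.6065/(4π·0.0413) = 1.169 K/W
ΣR = 0.002817 + 4.954×10^-4 + 5.586 + 1.169 = 6.758 K/W
Q = ΔT/ΣR = (95 K − 295.2 K)/6.758 = -29.6 W
(Negative Q ⇒ heat flows inward; heat gain = 29.6 W.)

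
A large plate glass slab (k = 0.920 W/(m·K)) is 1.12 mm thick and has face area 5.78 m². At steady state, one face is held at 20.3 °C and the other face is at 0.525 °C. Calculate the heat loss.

Q = 93.9 kW

Q = kA·ΔT/L = 0.920 × 5.78 × |20.3 °C − 0.525 °C| / 0.00112 = 93900 W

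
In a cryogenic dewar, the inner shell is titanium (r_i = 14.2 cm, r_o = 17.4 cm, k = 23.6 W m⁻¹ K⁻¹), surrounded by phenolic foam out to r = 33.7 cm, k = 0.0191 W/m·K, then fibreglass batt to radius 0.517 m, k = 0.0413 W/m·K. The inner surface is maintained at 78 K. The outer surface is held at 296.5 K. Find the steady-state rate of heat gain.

Treat each layer as a resistance in series:
  R_titanium = (1/0.142 − 1/0.174)/(4πk) = 1.295/(4π·23.6) = 0.004367 K/W
  R_phenolic foam = (1/0.174 − 1/0.337)/(4πk) = 2.780/(4π·0.0191) = 11.58 K/W
  R_fibreglass batt = (1/0.337 − 1/0.517)/(4πk) = 1.033/(4π·0.0413) = 1.991 K/W
ΣR = 0.004367 + 11.58 + 1.991 = 13.58 K/W
Q = ΔT/ΣR = (78 K − 296.5 K)/13.58 = -16.1 W
(Negative Q ⇒ heat flows inward; heat gain = 16.1 W.)

Q = 16.1 W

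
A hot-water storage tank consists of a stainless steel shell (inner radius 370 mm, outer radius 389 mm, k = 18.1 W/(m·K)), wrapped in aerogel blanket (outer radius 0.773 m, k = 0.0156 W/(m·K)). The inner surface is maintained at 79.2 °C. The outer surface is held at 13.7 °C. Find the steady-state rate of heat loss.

Q = 10.1 W

Treat each layer as a resistance in series:
  R_stainless steel = (1/0.370 − 1/0.389)/(4πk) = 0.1320/(4π·18.1) = 5.804×10^-4 K/W
  R_aerogel blanket = (1/0.389 − 1/0.773)/(4πk) = 1.277/(4π·0.0156) = 6.514 K/W
ΣR = 5.804×10^-4 + 6.514 = 6.515 K/W
Q = ΔT/ΣR = (79.2 °C − 13.7 °C)/6.515 = 10.1 W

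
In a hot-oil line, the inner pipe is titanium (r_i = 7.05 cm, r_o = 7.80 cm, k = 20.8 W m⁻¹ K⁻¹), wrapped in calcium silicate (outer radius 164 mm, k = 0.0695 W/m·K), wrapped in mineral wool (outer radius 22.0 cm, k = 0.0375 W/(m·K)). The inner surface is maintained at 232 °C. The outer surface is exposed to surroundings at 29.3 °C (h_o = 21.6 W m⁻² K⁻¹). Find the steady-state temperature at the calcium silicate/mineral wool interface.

T = 116 °C

Series thermal resistances, inner to outer:
  R'_titanium = ln(0.0780/0.0705)/(2πk) = 0.1011/(2π·20.8) = 7.736×10^-4 m·K/W
  R'_calcium silicate = ln(0.164/0.0780)/(2πk) = 0.7432/(2π·0.0695) = 1.702 m·K/W
  R'_mineral wool = ln(0.220/0.164)/(2πk) = 0.2938/(2π·0.0375) = 1.247 m·K/W
  R'_conv,out = 1/(2πr h) = 1/(2π·0.220·21.6) = 0.03349 m·K/W
ΣR = 7.736×10^-4 + 1.702 + 1.247 + 0.03349 = 2.983 m·K/W
Q' = ΔT/ΣR = (232 °C − 29.3 °C)/2.983 = 67.95 W/m
From the inner boundary to the calcium silicate/mineral wool interface, ΣR_partial = 1.703 m·K/W.
T_interface = T_in − Q'·ΣR_partial = 232 °C − (67.95)(1.703) = 116 °C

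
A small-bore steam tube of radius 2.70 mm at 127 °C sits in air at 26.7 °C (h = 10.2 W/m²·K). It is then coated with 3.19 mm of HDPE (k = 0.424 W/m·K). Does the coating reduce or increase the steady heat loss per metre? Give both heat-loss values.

Critical radius for a cylinder: r_cr = k/h = 0.0416 m = 4.16 cm.
Outer radius after coating: r₂ = 0.00270 + 0.00319 = 0.00589 m.
Since r₁ < r_cr and r₂ ≤ r_cr, the coating moves toward the maximum at r_cr — heat loss rises.
Bare: R = 1/(2πr₁h) = 5.779 m·K/W; Q = 100.3/5.779 = 17.4 W/m.
Coated: R = R_cond + R_conv = 2.942 m·K/W; Q = 100.3/2.942 = 34.1 W/m.

increases: 17.4 → 34.1 W/m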